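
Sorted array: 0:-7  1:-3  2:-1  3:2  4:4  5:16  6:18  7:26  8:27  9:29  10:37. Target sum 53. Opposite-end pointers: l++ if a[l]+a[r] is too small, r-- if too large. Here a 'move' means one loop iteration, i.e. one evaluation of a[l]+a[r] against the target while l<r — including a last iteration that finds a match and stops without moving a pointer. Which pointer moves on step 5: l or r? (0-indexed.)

[0,10] -7+37=30 <53 → l++
[1,10] -3+37=34 <53 → l++
[2,10] -1+37=36 <53 → l++
[3,10] 2+37=39 <53 → l++
[4,10] 4+37=41 <53 → l++

l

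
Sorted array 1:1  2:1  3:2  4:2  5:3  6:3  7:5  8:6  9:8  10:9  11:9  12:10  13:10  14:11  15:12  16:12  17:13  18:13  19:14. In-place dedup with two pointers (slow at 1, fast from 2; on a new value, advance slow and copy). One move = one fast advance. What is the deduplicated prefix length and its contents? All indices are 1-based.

(s=1,f=2) a[fast]=1=a[slow] dup → fast++
(s=1,f=3) a[fast]=2≠a[slow]=1 write a[2]=2 → slow++,fast++
(s=2,f=4) a[fast]=2=a[slow] dup → fast++
(s=2,f=5) a[fast]=3≠a[slow]=2 write a[3]=3 → slow++,fast++
(s=3,f=6) a[fast]=3=a[slow] dup → fast++
(s=3,f=7) a[fast]=5≠a[slow]=3 write a[4]=5 → slow++,fast++
(s=4,f=8) a[fast]=6≠a[slow]=5 write a[5]=6 → slow++,fast++
(s=5,f=9) a[fast]=8≠a[slow]=6 write a[6]=8 → slow++,fast++
(s=6,f=10) a[fast]=9≠a[slow]=8 write a[7]=9 → slow++,fast++
(s=7,f=11) a[fast]=9=a[slow] dup → fast++
(s=7,f=12) a[fast]=10≠a[slow]=9 write a[8]=10 → slow++,fast++
(s=8,f=13) a[fast]=10=a[slow] dup → fast++
(s=8,f=14) a[fast]=11≠a[slow]=10 write a[9]=11 → slow++,fast++
(s=9,f=15) a[fast]=12≠a[slow]=11 write a[10]=12 → slow++,fast++
(s=10,f=16) a[fast]=12=a[slow] dup → fast++
(s=10,f=17) a[fast]=13≠a[slow]=12 write a[11]=13 → slow++,fast++
(s=11,f=18) a[fast]=13=a[slow] dup → fast++
(s=11,f=19) a[fast]=14≠a[slow]=13 write a[12]=14 → slow++,fast++

length 12; prefix = [1, 2, 3, 5, 6, 8, 9, 10, 11, 12, 13, 14]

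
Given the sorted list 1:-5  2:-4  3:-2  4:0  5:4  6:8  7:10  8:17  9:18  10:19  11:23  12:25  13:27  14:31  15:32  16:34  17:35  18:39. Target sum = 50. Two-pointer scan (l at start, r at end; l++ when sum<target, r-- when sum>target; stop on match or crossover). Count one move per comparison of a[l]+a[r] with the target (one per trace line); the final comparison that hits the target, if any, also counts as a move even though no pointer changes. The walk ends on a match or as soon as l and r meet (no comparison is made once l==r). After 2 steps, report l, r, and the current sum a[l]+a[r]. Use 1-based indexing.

l=1 r=18: -5+39=34 <50, l++
l=2 r=18: -4+39=35 <50, l++

l=3, r=18, sum=37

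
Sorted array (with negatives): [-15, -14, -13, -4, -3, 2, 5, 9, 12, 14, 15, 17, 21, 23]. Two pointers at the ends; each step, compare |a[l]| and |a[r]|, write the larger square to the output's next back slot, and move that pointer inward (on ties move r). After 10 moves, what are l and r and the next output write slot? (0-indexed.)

l=0 r=13: |-15|<=|23| out[13]=529, r--
l=0 r=12: |-15|<=|21| out[12]=441, r--
l=0 r=11: |-15|<=|17| out[11]=289, r--
l=0 r=10: |-15|<=|15| out[10]=225, r--
l=0 r=9: |-15|>|14| out[9]=225, l++
l=1 r=9: |-14|<=|14| out[8]=196, r--
l=1 r=8: |-14|>|12| out[7]=196, l++
l=2 r=8: |-13|>|12| out[6]=169, l++
l=3 r=8: |-4|<=|12| out[5]=144, r--
l=3 r=7: |-4|<=|9| out[4]=81, r--

l=3, r=6, next write slot=3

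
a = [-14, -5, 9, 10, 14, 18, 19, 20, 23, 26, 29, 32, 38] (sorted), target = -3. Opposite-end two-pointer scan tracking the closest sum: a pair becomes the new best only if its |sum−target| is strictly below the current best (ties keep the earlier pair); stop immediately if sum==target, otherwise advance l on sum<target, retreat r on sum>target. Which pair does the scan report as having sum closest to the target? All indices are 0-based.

pair (-14, 10) with sum -4 (|Δ|=1)

l=0 r=12: -14+38=24 d=27 *, r--
l=0 r=11: -14+32=18 d=21 *, r--
l=0 r=10: -14+29=15 d=18 *, r--
l=0 r=9: -14+26=12 d=15 *, r--
l=0 r=8: -14+23=9 d=12 *, r--
l=0 r=7: -14+20=6 d=9 *, r--
l=0 r=6: -14+19=5 d=8 *, r--
l=0 r=5: -14+18=4 d=7 *, r--
l=0 r=4: -14+14=0 d=3 *, r--
l=0 r=3: -14+10=-4 d=1 *, l++
l=1 r=3: -5+10=5 d=8, r--
l=1 r=2: -5+9=4 d=7, r--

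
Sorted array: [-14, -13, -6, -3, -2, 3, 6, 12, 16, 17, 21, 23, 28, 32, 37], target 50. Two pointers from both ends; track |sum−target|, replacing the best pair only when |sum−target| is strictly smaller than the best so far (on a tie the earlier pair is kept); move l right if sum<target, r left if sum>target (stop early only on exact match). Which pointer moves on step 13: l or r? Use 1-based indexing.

l=1 r=15: -14+37=23 d=27 *, l++
l=2 r=15: -13+37=24 d=26 *, l++
l=3 r=15: -6+37=31 d=19 *, l++
l=4 r=15: -3+37=34 d=16 *, l++
l=5 r=15: -2+37=35 d=15 *, l++
l=6 r=15: 3+37=40 d=10 *, l++
l=7 r=15: 6+37=43 d=7 *, l++
l=8 r=15: 12+37=49 d=1 *, l++
l=9 r=15: 16+37=53 d=3, r--
l=9 r=14: 16+32=48 d=2, l++
l=10 r=14: 17+32=49 d=1, l++
l=11 r=14: 21+32=53 d=3, r--
l=11 r=13: 21+28=49 d=1, l++

l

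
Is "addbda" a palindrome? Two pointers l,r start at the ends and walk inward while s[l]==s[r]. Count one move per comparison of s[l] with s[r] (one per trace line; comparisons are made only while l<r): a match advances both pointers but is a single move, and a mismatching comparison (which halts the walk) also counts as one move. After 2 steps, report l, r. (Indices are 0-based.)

[0,5] 'a'=='a' → l++,r--
[1,4] 'd'=='d' → l++,r--

l=2, r=3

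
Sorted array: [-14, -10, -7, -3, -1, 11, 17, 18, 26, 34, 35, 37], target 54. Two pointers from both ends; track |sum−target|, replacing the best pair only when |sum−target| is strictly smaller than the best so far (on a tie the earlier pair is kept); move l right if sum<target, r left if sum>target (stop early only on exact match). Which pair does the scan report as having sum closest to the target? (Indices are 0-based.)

pair (17, 37) with sum 54 (|Δ|=0)

[0,11] -14+37=23 d=31 * → l++
[1,11] -10+37=27 d=27 * → l++
[2,11] -7+37=30 d=24 * → l++
[3,11] -3+37=34 d=20 * → l++
[4,11] -1+37=36 d=18 * → l++
[5,11] 11+37=48 d=6 * → l++
[6,11] 17+37=54 d=0 * → stop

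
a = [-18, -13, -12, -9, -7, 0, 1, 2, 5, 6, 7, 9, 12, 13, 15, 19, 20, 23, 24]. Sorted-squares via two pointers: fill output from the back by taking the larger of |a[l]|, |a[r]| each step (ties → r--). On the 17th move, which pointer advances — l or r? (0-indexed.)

r

l=0 r=18: |-18|<=|24| out[18]=576, r--
l=0 r=17: |-18|<=|23| out[17]=529, r--
l=0 r=16: |-18|<=|20| out[16]=400, r--
l=0 r=15: |-18|<=|19| out[15]=361, r--
l=0 r=14: |-18|>|15| out[14]=324, l++
l=1 r=14: |-13|<=|15| out[13]=225, r--
l=1 r=13: |-13|<=|13| out[12]=169, r--
l=1 r=12: |-13|>|12| out[11]=169, l++
l=2 r=12: |-12|<=|12| out[10]=144, r--
l=2 r=11: |-12|>|9| out[9]=144, l++
l=3 r=11: |-9|<=|9| out[8]=81, r--
l=3 r=10: |-9|>|7| out[7]=81, l++
l=4 r=10: |-7|<=|7| out[6]=49, r--
l=4 r=9: |-7|>|6| out[5]=49, l++
l=5 r=9: |0|<=|6| out[4]=36, r--
l=5 r=8: |0|<=|5| out[3]=25, r--
l=5 r=7: |0|<=|2| out[2]=4, r--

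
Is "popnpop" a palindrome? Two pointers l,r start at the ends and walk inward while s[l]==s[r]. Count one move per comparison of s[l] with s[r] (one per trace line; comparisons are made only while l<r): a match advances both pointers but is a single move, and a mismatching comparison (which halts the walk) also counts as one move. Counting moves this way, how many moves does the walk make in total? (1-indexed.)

[1,7] 'p'=='p' → l++,r--
[2,6] 'o'=='o' → l++,r--
[3,5] 'p'=='p' → l++,r--

3 moves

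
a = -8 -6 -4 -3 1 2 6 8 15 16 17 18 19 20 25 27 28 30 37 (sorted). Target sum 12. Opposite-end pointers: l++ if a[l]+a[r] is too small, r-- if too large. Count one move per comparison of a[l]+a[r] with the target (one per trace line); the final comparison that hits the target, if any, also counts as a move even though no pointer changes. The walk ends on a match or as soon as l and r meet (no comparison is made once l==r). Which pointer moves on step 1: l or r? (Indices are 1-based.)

l=1 r=19: -8+37=29 >12, r--

r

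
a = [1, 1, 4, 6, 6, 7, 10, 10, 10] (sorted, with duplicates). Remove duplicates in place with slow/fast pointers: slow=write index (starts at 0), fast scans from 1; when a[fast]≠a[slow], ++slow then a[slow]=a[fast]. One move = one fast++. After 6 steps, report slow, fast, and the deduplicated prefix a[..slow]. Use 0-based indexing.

slow=4, fast=7, prefix=[1, 4, 6, 7, 10]

(s=0,f=1) a[fast]=1=a[slow] dup → fast++
(s=0,f=2) a[fast]=4≠a[slow]=1 write a[1]=4 → slow++,fast++
(s=1,f=3) a[fast]=6≠a[slow]=4 write a[2]=6 → slow++,fast++
(s=2,f=4) a[fast]=6=a[slow] dup → fast++
(s=2,f=5) a[fast]=7≠a[slow]=6 write a[3]=7 → slow++,fast++
(s=3,f=6) a[fast]=10≠a[slow]=7 write a[4]=10 → slow++,fast++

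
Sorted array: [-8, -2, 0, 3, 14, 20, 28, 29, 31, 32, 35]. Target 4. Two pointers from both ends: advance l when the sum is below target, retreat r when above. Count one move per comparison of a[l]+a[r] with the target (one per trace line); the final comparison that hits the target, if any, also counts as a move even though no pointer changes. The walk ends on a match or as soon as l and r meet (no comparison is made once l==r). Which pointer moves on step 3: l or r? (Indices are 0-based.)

r

[0,10] -8+35=27 >4 → r--
[0,9] -8+32=24 >4 → r--
[0,8] -8+31=23 >4 → r--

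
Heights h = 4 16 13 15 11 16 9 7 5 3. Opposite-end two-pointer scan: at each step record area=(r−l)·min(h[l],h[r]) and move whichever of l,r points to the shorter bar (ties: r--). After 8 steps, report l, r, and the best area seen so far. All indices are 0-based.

l=1, r=2, best area=64

[0,9] min(4,3)*9=27 best=27 * → r--
[0,8] min(4,5)*8=32 best=32 * → l++
[1,8] min(16,5)*7=35 best=35 * → r--
[1,7] min(16,7)*6=42 best=42 * → r--
[1,6] min(16,9)*5=45 best=45 * → r--
[1,5] min(16,16)*4=64 best=64 * → r--
[1,4] min(16,11)*3=33 best=64 → r--
[1,3] min(16,15)*2=30 best=64 → r--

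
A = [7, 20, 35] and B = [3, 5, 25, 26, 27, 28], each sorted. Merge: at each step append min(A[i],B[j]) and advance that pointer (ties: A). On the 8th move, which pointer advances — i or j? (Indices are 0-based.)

j

[i=0,j=0] A[i]=7>B[j]=3 take 3 → j++
[i=0,j=1] A[i]=7>B[j]=5 take 5 → j++
[i=0,j=2] A[i]=7<=B[j]=25 take 7 → i++
[i=1,j=2] A[i]=20<=B[j]=25 take 20 → i++
[i=2,j=2] A[i]=35>B[j]=25 take 25 → j++
[i=2,j=3] A[i]=35>B[j]=26 take 26 → j++
[i=2,j=4] A[i]=35>B[j]=27 take 27 → j++
[i=2,j=5] A[i]=35>B[j]=28 take 28 → j++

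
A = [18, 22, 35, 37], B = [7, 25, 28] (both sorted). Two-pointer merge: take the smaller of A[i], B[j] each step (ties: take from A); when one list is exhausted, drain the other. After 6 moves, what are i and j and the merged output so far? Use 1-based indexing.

i=1 j=1: A[i]=18>B[j]=7 take 7, j++
i=1 j=2: A[i]=18<=B[j]=25 take 18, i++
i=2 j=2: A[i]=22<=B[j]=25 take 22, i++
i=3 j=2: A[i]=35>B[j]=25 take 25, j++
i=3 j=3: A[i]=35>B[j]=28 take 28, j++
i=3 j=4: B done, take A[i]=35, i++

i=4, j=4, merged so far=[7, 18, 22, 25, 28, 35]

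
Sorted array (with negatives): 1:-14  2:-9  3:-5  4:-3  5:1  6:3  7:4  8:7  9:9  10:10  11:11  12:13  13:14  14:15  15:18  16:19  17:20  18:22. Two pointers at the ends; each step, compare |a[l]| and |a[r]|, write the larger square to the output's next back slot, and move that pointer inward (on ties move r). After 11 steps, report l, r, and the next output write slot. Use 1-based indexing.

l=1 r=18: |-14|<=|22| out[18]=484, r--
l=1 r=17: |-14|<=|20| out[17]=400, r--
l=1 r=16: |-14|<=|19| out[16]=361, r--
l=1 r=15: |-14|<=|18| out[15]=324, r--
l=1 r=14: |-14|<=|15| out[14]=225, r--
l=1 r=13: |-14|<=|14| out[13]=196, r--
l=1 r=12: |-14|>|13| out[12]=196, l++
l=2 r=12: |-9|<=|13| out[11]=169, r--
l=2 r=11: |-9|<=|11| out[10]=121, r--
l=2 r=10: |-9|<=|10| out[9]=100, r--
l=2 r=9: |-9|<=|9| out[8]=81, r--

l=2, r=8, next write slot=7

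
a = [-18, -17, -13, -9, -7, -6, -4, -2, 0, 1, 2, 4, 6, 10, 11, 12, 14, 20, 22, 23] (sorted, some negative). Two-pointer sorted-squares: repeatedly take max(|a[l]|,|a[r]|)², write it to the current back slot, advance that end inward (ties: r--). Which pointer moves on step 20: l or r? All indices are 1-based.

[1,20] |-18|<=|23| out[20]=529 → r--
[1,19] |-18|<=|22| out[19]=484 → r--
[1,18] |-18|<=|20| out[18]=400 → r--
[1,17] |-18|>|14| out[17]=324 → l++
[2,17] |-17|>|14| out[16]=289 → l++
[3,17] |-13|<=|14| out[15]=196 → r--
[3,16] |-13|>|12| out[14]=169 → l++
[4,16] |-9|<=|12| out[13]=144 → r--
[4,15] |-9|<=|11| out[12]=121 → r--
[4,14] |-9|<=|10| out[11]=100 → r--
[4,13] |-9|>|6| out[10]=81 → l++
[5,13] |-7|>|6| out[9]=49 → l++
[6,13] |-6|<=|6| out[8]=36 → r--
[6,12] |-6|>|4| out[7]=36 → l++
[7,12] |-4|<=|4| out[6]=16 → r--
[7,11] |-4|>|2| out[5]=16 → l++
[8,11] |-2|<=|2| out[4]=4 → r--
[8,10] |-2|>|1| out[3]=4 → l++
[9,10] |0|<=|1| out[2]=1 → r--
[9,9] |0|<=|0| out[1]=0 → r--

r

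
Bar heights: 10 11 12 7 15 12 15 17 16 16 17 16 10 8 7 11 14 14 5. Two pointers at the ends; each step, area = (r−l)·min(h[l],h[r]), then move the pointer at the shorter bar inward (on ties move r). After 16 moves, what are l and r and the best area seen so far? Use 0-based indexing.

[0,18] min(10,5)*18=90 best=90 * → r--
[0,17] min(10,14)*17=170 best=170 * → l++
[1,17] min(11,14)*16=176 best=176 * → l++
[2,17] min(12,14)*15=180 best=180 * → l++
[3,17] min(7,14)*14=98 best=180 → l++
[4,17] min(15,14)*13=182 best=182 * → r--
[4,16] min(15,14)*12=168 best=182 → r--
[4,15] min(15,11)*11=121 best=182 → r--
[4,14] min(15,7)*10=70 best=182 → r--
[4,13] min(15,8)*9=72 best=182 → r--
[4,12] min(15,10)*8=80 best=182 → r--
[4,11] min(15,16)*7=105 best=182 → l++
[5,11] min(12,16)*6=72 best=182 → l++
[6,11] min(15,16)*5=75 best=182 → l++
[7,11] min(17,16)*4=64 best=182 → r--
[7,10] min(17,17)*3=51 best=182 → r--

l=7, r=9, best area=182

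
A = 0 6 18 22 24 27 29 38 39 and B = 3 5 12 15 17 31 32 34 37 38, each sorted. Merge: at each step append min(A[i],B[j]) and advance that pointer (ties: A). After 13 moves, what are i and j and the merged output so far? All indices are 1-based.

i=8, j=7, merged so far=[0, 3, 5, 6, 12, 15, 17, 18, 22, 24, 27, 29, 31]

[i=1,j=1] A[i]=0<=B[j]=3 take 0 → i++
[i=2,j=1] A[i]=6>B[j]=3 take 3 → j++
[i=2,j=2] A[i]=6>B[j]=5 take 5 → j++
[i=2,j=3] A[i]=6<=B[j]=12 take 6 → i++
[i=3,j=3] A[i]=18>B[j]=12 take 12 → j++
[i=3,j=4] A[i]=18>B[j]=15 take 15 → j++
[i=3,j=5] A[i]=18>B[j]=17 take 17 → j++
[i=3,j=6] A[i]=18<=B[j]=31 take 18 → i++
[i=4,j=6] A[i]=22<=B[j]=31 take 22 → i++
[i=5,j=6] A[i]=24<=B[j]=31 take 24 → i++
[i=6,j=6] A[i]=27<=B[j]=31 take 27 → i++
[i=7,j=6] A[i]=29<=B[j]=31 take 29 → i++
[i=8,j=6] A[i]=38>B[j]=31 take 31 → j++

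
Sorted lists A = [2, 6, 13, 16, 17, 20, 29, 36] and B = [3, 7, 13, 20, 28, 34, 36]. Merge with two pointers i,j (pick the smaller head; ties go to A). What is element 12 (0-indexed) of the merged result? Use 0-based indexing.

merged[12] = 34

i=0 j=0: A[i]=2<=B[j]=3 take 2, i++
i=1 j=0: A[i]=6>B[j]=3 take 3, j++
i=1 j=1: A[i]=6<=B[j]=7 take 6, i++
i=2 j=1: A[i]=13>B[j]=7 take 7, j++
i=2 j=2: A[i]=13<=B[j]=13 take 13, i++
i=3 j=2: A[i]=16>B[j]=13 take 13, j++
i=3 j=3: A[i]=16<=B[j]=20 take 16, i++
i=4 j=3: A[i]=17<=B[j]=20 take 17, i++
i=5 j=3: A[i]=20<=B[j]=20 take 20, i++
i=6 j=3: A[i]=29>B[j]=20 take 20, j++
i=6 j=4: A[i]=29>B[j]=28 take 28, j++
i=6 j=5: A[i]=29<=B[j]=34 take 29, i++
i=7 j=5: A[i]=36>B[j]=34 take 34, j++
i=7 j=6: A[i]=36<=B[j]=36 take 36, i++
i=8 j=6: A done, take B[j]=36, j++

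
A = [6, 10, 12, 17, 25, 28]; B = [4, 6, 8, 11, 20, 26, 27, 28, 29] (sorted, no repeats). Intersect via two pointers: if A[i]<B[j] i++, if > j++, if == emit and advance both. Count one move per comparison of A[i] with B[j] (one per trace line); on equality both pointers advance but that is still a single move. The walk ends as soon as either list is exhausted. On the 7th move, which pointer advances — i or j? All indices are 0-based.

i

i=0 j=0: 6>4, j++
i=0 j=1: 6==6 emit, i++,j++
i=1 j=2: 10>8, j++
i=1 j=3: 10<11, i++
i=2 j=3: 12>11, j++
i=2 j=4: 12<20, i++
i=3 j=4: 17<20, i++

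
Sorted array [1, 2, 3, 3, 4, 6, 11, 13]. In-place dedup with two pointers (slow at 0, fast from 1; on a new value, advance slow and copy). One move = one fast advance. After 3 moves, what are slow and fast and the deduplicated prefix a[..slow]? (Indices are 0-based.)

slow=2, fast=4, prefix=[1, 2, 3]

(s=0,f=1) a[fast]=2≠a[slow]=1 write a[1]=2 → slow++,fast++
(s=1,f=2) a[fast]=3≠a[slow]=2 write a[2]=3 → slow++,fast++
(s=2,f=3) a[fast]=3=a[slow] dup → fast++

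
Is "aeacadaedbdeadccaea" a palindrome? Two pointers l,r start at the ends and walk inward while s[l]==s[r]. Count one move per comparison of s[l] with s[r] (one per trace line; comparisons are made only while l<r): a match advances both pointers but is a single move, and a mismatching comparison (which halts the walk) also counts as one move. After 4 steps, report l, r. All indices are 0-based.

l=4, r=14

[0,18] 'a'=='a' → l++,r--
[1,17] 'e'=='e' → l++,r--
[2,16] 'a'=='a' → l++,r--
[3,15] 'c'=='c' → l++,r--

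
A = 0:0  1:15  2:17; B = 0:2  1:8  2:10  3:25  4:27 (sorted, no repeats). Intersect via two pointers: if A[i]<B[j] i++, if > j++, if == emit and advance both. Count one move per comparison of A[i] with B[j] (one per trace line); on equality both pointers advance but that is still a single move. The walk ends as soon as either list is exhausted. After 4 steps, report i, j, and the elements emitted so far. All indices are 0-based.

i=1, j=3, emitted=[]

[i=0,j=0] 0<2 → i++
[i=1,j=0] 15>2 → j++
[i=1,j=1] 15>8 → j++
[i=1,j=2] 15>10 → j++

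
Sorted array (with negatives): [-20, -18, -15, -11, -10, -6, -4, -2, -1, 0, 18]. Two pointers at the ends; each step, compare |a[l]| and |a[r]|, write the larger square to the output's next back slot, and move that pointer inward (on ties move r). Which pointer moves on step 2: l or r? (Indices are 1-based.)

r

l=1 r=11: |-20|>|18| out[11]=400, l++
l=2 r=11: |-18|<=|18| out[10]=324, r--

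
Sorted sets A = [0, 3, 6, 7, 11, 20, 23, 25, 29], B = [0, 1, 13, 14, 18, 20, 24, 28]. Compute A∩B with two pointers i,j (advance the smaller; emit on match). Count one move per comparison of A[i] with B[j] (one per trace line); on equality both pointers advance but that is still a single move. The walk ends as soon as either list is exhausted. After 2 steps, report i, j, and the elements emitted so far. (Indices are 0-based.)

i=1, j=2, emitted=[0]

[i=0,j=0] 0==0 emit → i++,j++
[i=1,j=1] 3>1 → j++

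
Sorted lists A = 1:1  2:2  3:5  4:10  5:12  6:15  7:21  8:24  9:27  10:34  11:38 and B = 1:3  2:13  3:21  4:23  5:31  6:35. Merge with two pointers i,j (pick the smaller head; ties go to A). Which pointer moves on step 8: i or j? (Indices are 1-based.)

i

i=1 j=1: A[i]=1<=B[j]=3 take 1, i++
i=2 j=1: A[i]=2<=B[j]=3 take 2, i++
i=3 j=1: A[i]=5>B[j]=3 take 3, j++
i=3 j=2: A[i]=5<=B[j]=13 take 5, i++
i=4 j=2: A[i]=10<=B[j]=13 take 10, i++
i=5 j=2: A[i]=12<=B[j]=13 take 12, i++
i=6 j=2: A[i]=15>B[j]=13 take 13, j++
i=6 j=3: A[i]=15<=B[j]=21 take 15, i++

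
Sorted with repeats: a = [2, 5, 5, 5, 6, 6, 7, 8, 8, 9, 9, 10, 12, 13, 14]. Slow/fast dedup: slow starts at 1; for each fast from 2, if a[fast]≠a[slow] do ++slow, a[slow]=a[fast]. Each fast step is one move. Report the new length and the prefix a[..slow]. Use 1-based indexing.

slow=1 fast=2: a[fast]=5≠a[slow]=2 write a[2]=5, slow++,fast++
slow=2 fast=3: a[fast]=5=a[slow] dup, fast++
slow=2 fast=4: a[fast]=5=a[slow] dup, fast++
slow=2 fast=5: a[fast]=6≠a[slow]=5 write a[3]=6, slow++,fast++
slow=3 fast=6: a[fast]=6=a[slow] dup, fast++
slow=3 fast=7: a[fast]=7≠a[slow]=6 write a[4]=7, slow++,fast++
slow=4 fast=8: a[fast]=8≠a[slow]=7 write a[5]=8, slow++,fast++
slow=5 fast=9: a[fast]=8=a[slow] dup, fast++
slow=5 fast=10: a[fast]=9≠a[slow]=8 write a[6]=9, slow++,fast++
slow=6 fast=11: a[fast]=9=a[slow] dup, fast++
slow=6 fast=12: a[fast]=10≠a[slow]=9 write a[7]=10, slow++,fast++
slow=7 fast=13: a[fast]=12≠a[slow]=10 write a[8]=12, slow++,fast++
slow=8 fast=14: a[fast]=13≠a[slow]=12 write a[9]=13, slow++,fast++
slow=9 fast=15: a[fast]=14≠a[slow]=13 write a[10]=14, slow++,fast++

length 10; prefix = [2, 5, 6, 7, 8, 9, 10, 12, 13, 14]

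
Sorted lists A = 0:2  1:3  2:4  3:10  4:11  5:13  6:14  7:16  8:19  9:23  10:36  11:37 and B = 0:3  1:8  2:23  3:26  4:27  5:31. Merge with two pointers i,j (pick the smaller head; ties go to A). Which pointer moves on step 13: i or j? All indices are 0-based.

[i=0,j=0] A[i]=2<=B[j]=3 take 2 → i++
[i=1,j=0] A[i]=3<=B[j]=3 take 3 → i++
[i=2,j=0] A[i]=4>B[j]=3 take 3 → j++
[i=2,j=1] A[i]=4<=B[j]=8 take 4 → i++
[i=3,j=1] A[i]=10>B[j]=8 take 8 → j++
[i=3,j=2] A[i]=10<=B[j]=23 take 10 → i++
[i=4,j=2] A[i]=11<=B[j]=23 take 11 → i++
[i=5,j=2] A[i]=13<=B[j]=23 take 13 → i++
[i=6,j=2] A[i]=14<=B[j]=23 take 14 → i++
[i=7,j=2] A[i]=16<=B[j]=23 take 16 → i++
[i=8,j=2] A[i]=19<=B[j]=23 take 19 → i++
[i=9,j=2] A[i]=23<=B[j]=23 take 23 → i++
[i=10,j=2] A[i]=36>B[j]=23 take 23 → j++

j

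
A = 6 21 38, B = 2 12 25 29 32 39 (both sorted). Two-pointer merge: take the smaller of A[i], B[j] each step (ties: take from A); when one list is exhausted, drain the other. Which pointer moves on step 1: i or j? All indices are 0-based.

[i=0,j=0] A[i]=6>B[j]=2 take 2 → j++

j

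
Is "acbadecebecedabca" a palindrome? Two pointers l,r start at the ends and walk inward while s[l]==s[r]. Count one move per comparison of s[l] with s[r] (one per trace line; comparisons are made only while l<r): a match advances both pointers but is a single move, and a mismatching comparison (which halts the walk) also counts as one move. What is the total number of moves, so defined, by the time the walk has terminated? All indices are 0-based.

8 moves

l=0 r=16: 'a'=='a', l++,r--
l=1 r=15: 'c'=='c', l++,r--
l=2 r=14: 'b'=='b', l++,r--
l=3 r=13: 'a'=='a', l++,r--
l=4 r=12: 'd'=='d', l++,r--
l=5 r=11: 'e'=='e', l++,r--
l=6 r=10: 'c'=='c', l++,r--
l=7 r=9: 'e'=='e', l++,r--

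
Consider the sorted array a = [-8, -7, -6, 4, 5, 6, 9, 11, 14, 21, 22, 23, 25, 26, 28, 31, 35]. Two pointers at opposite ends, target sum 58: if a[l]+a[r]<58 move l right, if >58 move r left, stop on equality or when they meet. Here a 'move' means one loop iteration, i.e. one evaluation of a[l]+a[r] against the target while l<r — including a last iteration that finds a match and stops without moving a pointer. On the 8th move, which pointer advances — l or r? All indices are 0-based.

[0,16] -8+35=27 <58 → l++
[1,16] -7+35=28 <58 → l++
[2,16] -6+35=29 <58 → l++
[3,16] 4+35=39 <58 → l++
[4,16] 5+35=40 <58 → l++
[5,16] 6+35=41 <58 → l++
[6,16] 9+35=44 <58 → l++
[7,16] 11+35=46 <58 → l++

l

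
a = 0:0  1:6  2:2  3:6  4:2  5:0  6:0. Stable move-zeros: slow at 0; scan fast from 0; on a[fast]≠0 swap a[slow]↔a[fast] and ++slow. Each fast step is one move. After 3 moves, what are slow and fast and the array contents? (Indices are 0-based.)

slow=0 fast=0: a[fast]=0, fast++
slow=0 fast=1: a[fast]=6≠0 swap→a[0]=6, slow++,fast++
slow=1 fast=2: a[fast]=2≠0 swap→a[1]=2, slow++,fast++

slow=2, fast=3, a=[6, 2, 0, 6, 2, 0, 0]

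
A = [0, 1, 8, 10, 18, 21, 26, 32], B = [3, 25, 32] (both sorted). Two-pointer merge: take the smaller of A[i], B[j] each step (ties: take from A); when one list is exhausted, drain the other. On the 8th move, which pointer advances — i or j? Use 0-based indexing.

j

[i=0,j=0] A[i]=0<=B[j]=3 take 0 → i++
[i=1,j=0] A[i]=1<=B[j]=3 take 1 → i++
[i=2,j=0] A[i]=8>B[j]=3 take 3 → j++
[i=2,j=1] A[i]=8<=B[j]=25 take 8 → i++
[i=3,j=1] A[i]=10<=B[j]=25 take 10 → i++
[i=4,j=1] A[i]=18<=B[j]=25 take 18 → i++
[i=5,j=1] A[i]=21<=B[j]=25 take 21 → i++
[i=6,j=1] A[i]=26>B[j]=25 take 25 → j++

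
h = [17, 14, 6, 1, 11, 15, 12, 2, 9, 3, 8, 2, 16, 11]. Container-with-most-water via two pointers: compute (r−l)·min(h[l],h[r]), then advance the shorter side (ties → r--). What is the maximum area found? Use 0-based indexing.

l=0 r=13: min(17,11)*13=143 best=143 *, r--
l=0 r=12: min(17,16)*12=192 best=192 *, r--
l=0 r=11: min(17,2)*11=22 best=192, r--
l=0 r=10: min(17,8)*10=80 best=192, r--
l=0 r=9: min(17,3)*9=27 best=192, r--
l=0 r=8: min(17,9)*8=72 best=192, r--
l=0 r=7: min(17,2)*7=14 best=192, r--
l=0 r=6: min(17,12)*6=72 best=192, r--
l=0 r=5: min(17,15)*5=75 best=192, r--
l=0 r=4: min(17,11)*4=44 best=192, r--
l=0 r=3: min(17,1)*3=3 best=192, r--
l=0 r=2: min(17,6)*2=12 best=192, r--
l=0 r=1: min(17,14)*1=14 best=192, r--

max area = 192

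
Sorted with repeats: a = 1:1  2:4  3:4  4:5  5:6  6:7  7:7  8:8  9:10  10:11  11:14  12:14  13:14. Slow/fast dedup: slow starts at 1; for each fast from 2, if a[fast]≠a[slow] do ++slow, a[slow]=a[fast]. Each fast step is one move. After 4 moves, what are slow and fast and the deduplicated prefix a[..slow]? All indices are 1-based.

slow=4, fast=6, prefix=[1, 4, 5, 6]

(s=1,f=2) a[fast]=4≠a[slow]=1 write a[2]=4 → slow++,fast++
(s=2,f=3) a[fast]=4=a[slow] dup → fast++
(s=2,f=4) a[fast]=5≠a[slow]=4 write a[3]=5 → slow++,fast++
(s=3,f=5) a[fast]=6≠a[slow]=5 write a[4]=6 → slow++,fast++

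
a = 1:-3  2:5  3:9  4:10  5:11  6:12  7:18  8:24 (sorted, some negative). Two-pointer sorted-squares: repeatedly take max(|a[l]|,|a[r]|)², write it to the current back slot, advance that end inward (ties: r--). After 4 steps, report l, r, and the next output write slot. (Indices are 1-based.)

l=1, r=4, next write slot=4

[1,8] |-3|<=|24| out[8]=576 → r--
[1,7] |-3|<=|18| out[7]=324 → r--
[1,6] |-3|<=|12| out[6]=144 → r--
[1,5] |-3|<=|11| out[5]=121 → r--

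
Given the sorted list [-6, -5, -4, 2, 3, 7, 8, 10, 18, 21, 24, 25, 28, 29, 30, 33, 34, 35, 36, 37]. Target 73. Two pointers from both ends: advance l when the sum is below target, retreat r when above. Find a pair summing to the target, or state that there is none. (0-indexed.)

(36, 37)

l=0 r=19: -6+37=31 <73, l++
l=1 r=19: -5+37=32 <73, l++
l=2 r=19: -4+37=33 <73, l++
l=3 r=19: 2+37=39 <73, l++
l=4 r=19: 3+37=40 <73, l++
l=5 r=19: 7+37=44 <73, l++
l=6 r=19: 8+37=45 <73, l++
l=7 r=19: 10+37=47 <73, l++
l=8 r=19: 18+37=55 <73, l++
l=9 r=19: 21+37=58 <73, l++
l=10 r=19: 24+37=61 <73, l++
l=11 r=19: 25+37=62 <73, l++
l=12 r=19: 28+37=65 <73, l++
l=13 r=19: 29+37=66 <73, l++
l=14 r=19: 30+37=67 <73, l++
l=15 r=19: 33+37=70 <73, l++
l=16 r=19: 34+37=71 <73, l++
l=17 r=19: 35+37=72 <73, l++
l=18 r=19: 36+37=73, found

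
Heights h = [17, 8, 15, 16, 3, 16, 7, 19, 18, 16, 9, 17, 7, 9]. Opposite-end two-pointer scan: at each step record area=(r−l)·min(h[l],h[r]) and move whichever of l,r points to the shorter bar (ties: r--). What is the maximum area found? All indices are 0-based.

max area = 187

[0,13] min(17,9)*13=117 best=117 * → r--
[0,12] min(17,7)*12=84 best=117 → r--
[0,11] min(17,17)*11=187 best=187 * → r--
[0,10] min(17,9)*10=90 best=187 → r--
[0,9] min(17,16)*9=144 best=187 → r--
[0,8] min(17,18)*8=136 best=187 → l++
[1,8] min(8,18)*7=56 best=187 → l++
[2,8] min(15,18)*6=90 best=187 → l++
[3,8] min(16,18)*5=80 best=187 → l++
[4,8] min(3,18)*4=12 best=187 → l++
[5,8] min(16,18)*3=48 best=187 → l++
[6,8] min(7,18)*2=14 best=187 → l++
[7,8] min(19,18)*1=18 best=187 → r--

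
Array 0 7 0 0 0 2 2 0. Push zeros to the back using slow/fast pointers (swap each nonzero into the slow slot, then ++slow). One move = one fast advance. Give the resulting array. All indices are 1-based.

(s=1,f=1) a[fast]=0 → fast++
(s=1,f=2) a[fast]=7≠0 swap→a[1]=7 → slow++,fast++
(s=2,f=3) a[fast]=0 → fast++
(s=2,f=4) a[fast]=0 → fast++
(s=2,f=5) a[fast]=0 → fast++
(s=2,f=6) a[fast]=2≠0 swap→a[2]=2 → slow++,fast++
(s=3,f=7) a[fast]=2≠0 swap→a[3]=2 → slow++,fast++
(s=4,f=8) a[fast]=0 → fast++

[7, 2, 2, 0, 0, 0, 0, 0]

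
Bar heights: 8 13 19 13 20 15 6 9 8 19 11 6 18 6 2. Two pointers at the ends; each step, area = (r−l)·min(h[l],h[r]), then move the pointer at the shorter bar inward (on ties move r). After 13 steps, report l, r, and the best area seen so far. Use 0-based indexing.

[0,14] min(8,2)*14=28 best=28 * → r--
[0,13] min(8,6)*13=78 best=78 * → r--
[0,12] min(8,18)*12=96 best=96 * → l++
[1,12] min(13,18)*11=143 best=143 * → l++
[2,12] min(19,18)*10=180 best=180 * → r--
[2,11] min(19,6)*9=54 best=180 → r--
[2,10] min(19,11)*8=88 best=180 → r--
[2,9] min(19,19)*7=133 best=180 → r--
[2,8] min(19,8)*6=48 best=180 → r--
[2,7] min(19,9)*5=45 best=180 → r--
[2,6] min(19,6)*4=24 best=180 → r--
[2,5] min(19,15)*3=45 best=180 → r--
[2,4] min(19,20)*2=38 best=180 → l++

l=3, r=4, best area=180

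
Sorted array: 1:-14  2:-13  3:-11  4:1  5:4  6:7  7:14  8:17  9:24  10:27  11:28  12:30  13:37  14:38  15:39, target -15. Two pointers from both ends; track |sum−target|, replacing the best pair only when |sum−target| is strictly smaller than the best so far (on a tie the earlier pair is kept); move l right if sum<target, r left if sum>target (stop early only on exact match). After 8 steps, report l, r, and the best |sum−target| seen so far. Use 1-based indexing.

l=1, r=7, best |Δ|=18

[1,15] -14+39=25 d=40 * → r--
[1,14] -14+38=24 d=39 * → r--
[1,13] -14+37=23 d=38 * → r--
[1,12] -14+30=16 d=31 * → r--
[1,11] -14+28=14 d=29 * → r--
[1,10] -14+27=13 d=28 * → r--
[1,9] -14+24=10 d=25 * → r--
[1,8] -14+17=3 d=18 * → r--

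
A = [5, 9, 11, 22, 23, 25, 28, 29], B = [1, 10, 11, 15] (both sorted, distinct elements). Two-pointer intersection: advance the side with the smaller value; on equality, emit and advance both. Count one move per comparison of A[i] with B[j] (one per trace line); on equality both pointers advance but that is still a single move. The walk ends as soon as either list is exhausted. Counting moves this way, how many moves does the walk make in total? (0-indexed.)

i=0 j=0: 5>1, j++
i=0 j=1: 5<10, i++
i=1 j=1: 9<10, i++
i=2 j=1: 11>10, j++
i=2 j=2: 11==11 emit, i++,j++
i=3 j=3: 22>15, j++

6 moves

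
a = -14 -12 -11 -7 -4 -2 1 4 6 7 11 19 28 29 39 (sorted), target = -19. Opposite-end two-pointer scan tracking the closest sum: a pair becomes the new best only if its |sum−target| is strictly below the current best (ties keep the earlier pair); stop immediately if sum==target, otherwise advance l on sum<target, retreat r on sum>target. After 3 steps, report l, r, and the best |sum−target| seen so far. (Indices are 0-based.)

l=0, r=11, best |Δ|=33

l=0 r=14: -14+39=25 d=44 *, r--
l=0 r=13: -14+29=15 d=34 *, r--
l=0 r=12: -14+28=14 d=33 *, r--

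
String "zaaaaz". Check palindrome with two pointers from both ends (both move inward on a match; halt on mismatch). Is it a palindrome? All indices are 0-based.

palindrome

l=0 r=5: 'z'=='z', l++,r--
l=1 r=4: 'a'=='a', l++,r--
l=2 r=3: 'a'=='a', l++,r--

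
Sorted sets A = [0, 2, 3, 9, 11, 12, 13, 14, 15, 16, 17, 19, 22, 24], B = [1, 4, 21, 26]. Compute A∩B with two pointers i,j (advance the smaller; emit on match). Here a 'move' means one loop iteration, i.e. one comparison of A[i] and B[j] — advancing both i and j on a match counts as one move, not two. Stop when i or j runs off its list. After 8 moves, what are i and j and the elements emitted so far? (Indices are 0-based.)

i=0 j=0: 0<1, i++
i=1 j=0: 2>1, j++
i=1 j=1: 2<4, i++
i=2 j=1: 3<4, i++
i=3 j=1: 9>4, j++
i=3 j=2: 9<21, i++
i=4 j=2: 11<21, i++
i=5 j=2: 12<21, i++

i=6, j=2, emitted=[]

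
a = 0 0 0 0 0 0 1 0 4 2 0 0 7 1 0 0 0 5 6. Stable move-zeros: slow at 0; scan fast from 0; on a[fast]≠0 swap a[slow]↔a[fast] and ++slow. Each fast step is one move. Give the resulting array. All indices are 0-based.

[1, 4, 2, 7, 1, 5, 6, 0, 0, 0, 0, 0, 0, 0, 0, 0, 0, 0, 0]

(s=0,f=0) a[fast]=0 → fast++
(s=0,f=1) a[fast]=0 → fast++
(s=0,f=2) a[fast]=0 → fast++
(s=0,f=3) a[fast]=0 → fast++
(s=0,f=4) a[fast]=0 → fast++
(s=0,f=5) a[fast]=0 → fast++
(s=0,f=6) a[fast]=1≠0 swap→a[0]=1 → slow++,fast++
(s=1,f=7) a[fast]=0 → fast++
(s=1,f=8) a[fast]=4≠0 swap→a[1]=4 → slow++,fast++
(s=2,f=9) a[fast]=2≠0 swap→a[2]=2 → slow++,fast++
(s=3,f=10) a[fast]=0 → fast++
(s=3,f=11) a[fast]=0 → fast++
(s=3,f=12) a[fast]=7≠0 swap→a[3]=7 → slow++,fast++
(s=4,f=13) a[fast]=1≠0 swap→a[4]=1 → slow++,fast++
(s=5,f=14) a[fast]=0 → fast++
(s=5,f=15) a[fast]=0 → fast++
(s=5,f=16) a[fast]=0 → fast++
(s=5,f=17) a[fast]=5≠0 swap→a[5]=5 → slow++,fast++
(s=6,f=18) a[fast]=6≠0 swap→a[6]=6 → slow++,fast++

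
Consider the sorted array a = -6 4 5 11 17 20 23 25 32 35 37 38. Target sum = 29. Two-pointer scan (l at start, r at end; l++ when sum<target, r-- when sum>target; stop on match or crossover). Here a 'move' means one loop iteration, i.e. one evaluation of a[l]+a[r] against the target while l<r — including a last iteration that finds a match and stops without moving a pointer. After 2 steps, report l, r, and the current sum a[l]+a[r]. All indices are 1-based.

l=1, r=10, sum=29

[1,12] -6+38=32 >29 → r--
[1,11] -6+37=31 >29 → r--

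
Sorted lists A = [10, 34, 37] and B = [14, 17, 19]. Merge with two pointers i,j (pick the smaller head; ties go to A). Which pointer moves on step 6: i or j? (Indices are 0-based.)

i

i=0 j=0: A[i]=10<=B[j]=14 take 10, i++
i=1 j=0: A[i]=34>B[j]=14 take 14, j++
i=1 j=1: A[i]=34>B[j]=17 take 17, j++
i=1 j=2: A[i]=34>B[j]=19 take 19, j++
i=1 j=3: B done, take A[i]=34, i++
i=2 j=3: B done, take A[i]=37, i++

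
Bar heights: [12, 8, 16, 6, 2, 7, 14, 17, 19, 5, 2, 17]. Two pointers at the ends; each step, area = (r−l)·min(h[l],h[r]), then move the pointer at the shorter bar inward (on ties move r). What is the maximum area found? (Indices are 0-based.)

max area = 144

[0,11] min(12,17)*11=132 best=132 * → l++
[1,11] min(8,17)*10=80 best=132 → l++
[2,11] min(16,17)*9=144 best=144 * → l++
[3,11] min(6,17)*8=48 best=144 → l++
[4,11] min(2,17)*7=14 best=144 → l++
[5,11] min(7,17)*6=42 best=144 → l++
[6,11] min(14,17)*5=70 best=144 → l++
[7,11] min(17,17)*4=68 best=144 → r--
[7,10] min(17,2)*3=6 best=144 → r--
[7,9] min(17,5)*2=10 best=144 → r--
[7,8] min(17,19)*1=17 best=144 → l++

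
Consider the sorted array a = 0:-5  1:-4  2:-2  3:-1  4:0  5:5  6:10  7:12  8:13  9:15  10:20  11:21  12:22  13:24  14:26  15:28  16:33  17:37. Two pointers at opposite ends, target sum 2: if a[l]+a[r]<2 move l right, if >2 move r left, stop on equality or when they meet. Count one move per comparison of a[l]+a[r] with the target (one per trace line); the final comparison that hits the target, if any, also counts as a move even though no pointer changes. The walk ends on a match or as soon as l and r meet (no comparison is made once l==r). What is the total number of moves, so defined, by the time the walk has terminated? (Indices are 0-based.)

[0,17] -5+37=32 >2 → r--
[0,16] -5+33=28 >2 → r--
[0,15] -5+28=23 >2 → r--
[0,14] -5+26=21 >2 → r--
[0,13] -5+24=19 >2 → r--
[0,12] -5+22=17 >2 → r--
[0,11] -5+21=16 >2 → r--
[0,10] -5+20=15 >2 → r--
[0,9] -5+15=10 >2 → r--
[0,8] -5+13=8 >2 → r--
[0,7] -5+12=7 >2 → r--
[0,6] -5+10=5 >2 → r--
[0,5] -5+5=0 <2 → l++
[1,5] -4+5=1 <2 → l++
[2,5] -2+5=3 >2 → r--
[2,4] -2+0=-2 <2 → l++
[3,4] -1+0=-1 <2 → l++

17 moves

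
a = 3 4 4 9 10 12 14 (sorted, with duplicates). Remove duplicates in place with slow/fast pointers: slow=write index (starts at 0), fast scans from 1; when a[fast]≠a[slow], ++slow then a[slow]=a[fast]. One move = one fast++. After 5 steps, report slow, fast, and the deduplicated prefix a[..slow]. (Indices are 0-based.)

slow=0 fast=1: a[fast]=4≠a[slow]=3 write a[1]=4, slow++,fast++
slow=1 fast=2: a[fast]=4=a[slow] dup, fast++
slow=1 fast=3: a[fast]=9≠a[slow]=4 write a[2]=9, slow++,fast++
slow=2 fast=4: a[fast]=10≠a[slow]=9 write a[3]=10, slow++,fast++
slow=3 fast=5: a[fast]=12≠a[slow]=10 write a[4]=12, slow++,fast++

slow=4, fast=6, prefix=[3, 4, 9, 10, 12]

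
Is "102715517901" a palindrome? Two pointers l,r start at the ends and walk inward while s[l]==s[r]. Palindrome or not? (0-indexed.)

l=0 r=11: '1'=='1', l++,r--
l=1 r=10: '0'=='0', l++,r--
l=2 r=9: '2'!='9', stop

not a palindrome (mismatch at 2,9)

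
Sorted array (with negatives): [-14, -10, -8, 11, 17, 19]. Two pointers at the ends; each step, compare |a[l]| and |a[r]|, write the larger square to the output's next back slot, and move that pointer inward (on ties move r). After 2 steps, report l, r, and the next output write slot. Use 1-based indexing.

l=1 r=6: |-14|<=|19| out[6]=361, r--
l=1 r=5: |-14|<=|17| out[5]=289, r--

l=1, r=4, next write slot=4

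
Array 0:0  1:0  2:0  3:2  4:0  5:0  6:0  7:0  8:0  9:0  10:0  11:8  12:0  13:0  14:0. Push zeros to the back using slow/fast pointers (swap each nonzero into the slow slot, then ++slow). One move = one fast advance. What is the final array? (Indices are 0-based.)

(s=0,f=0) a[fast]=0 → fast++
(s=0,f=1) a[fast]=0 → fast++
(s=0,f=2) a[fast]=0 → fast++
(s=0,f=3) a[fast]=2≠0 swap→a[0]=2 → slow++,fast++
(s=1,f=4) a[fast]=0 → fast++
(s=1,f=5) a[fast]=0 → fast++
(s=1,f=6) a[fast]=0 → fast++
(s=1,f=7) a[fast]=0 → fast++
(s=1,f=8) a[fast]=0 → fast++
(s=1,f=9) a[fast]=0 → fast++
(s=1,f=10) a[fast]=0 → fast++
(s=1,f=11) a[fast]=8≠0 swap→a[1]=8 → slow++,fast++
(s=2,f=12) a[fast]=0 → fast++
(s=2,f=13) a[fast]=0 → fast++
(s=2,f=14) a[fast]=0 → fast++

[2, 8, 0, 0, 0, 0, 0, 0, 0, 0, 0, 0, 0, 0, 0]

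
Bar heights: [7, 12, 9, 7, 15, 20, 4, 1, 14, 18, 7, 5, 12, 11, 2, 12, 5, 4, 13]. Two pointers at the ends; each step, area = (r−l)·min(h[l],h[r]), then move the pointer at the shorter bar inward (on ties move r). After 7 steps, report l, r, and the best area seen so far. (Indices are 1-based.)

l=5, r=16, best area=204

[1,19] min(7,13)*18=126 best=126 * → l++
[2,19] min(12,13)*17=204 best=204 * → l++
[3,19] min(9,13)*16=144 best=204 → l++
[4,19] min(7,13)*15=105 best=204 → l++
[5,19] min(15,13)*14=182 best=204 → r--
[5,18] min(15,4)*13=52 best=204 → r--
[5,17] min(15,5)*12=60 best=204 → r--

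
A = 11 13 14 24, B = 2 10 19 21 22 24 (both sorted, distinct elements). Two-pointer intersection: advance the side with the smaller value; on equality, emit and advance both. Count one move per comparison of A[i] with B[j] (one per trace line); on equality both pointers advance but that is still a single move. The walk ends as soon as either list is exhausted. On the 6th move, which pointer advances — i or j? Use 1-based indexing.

i=1 j=1: 11>2, j++
i=1 j=2: 11>10, j++
i=1 j=3: 11<19, i++
i=2 j=3: 13<19, i++
i=3 j=3: 14<19, i++
i=4 j=3: 24>19, j++

j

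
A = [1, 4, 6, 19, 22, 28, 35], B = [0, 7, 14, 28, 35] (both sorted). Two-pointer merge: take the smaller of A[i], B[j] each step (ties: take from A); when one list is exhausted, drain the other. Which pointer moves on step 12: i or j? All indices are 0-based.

i=0 j=0: A[i]=1>B[j]=0 take 0, j++
i=0 j=1: A[i]=1<=B[j]=7 take 1, i++
i=1 j=1: A[i]=4<=B[j]=7 take 4, i++
i=2 j=1: A[i]=6<=B[j]=7 take 6, i++
i=3 j=1: A[i]=19>B[j]=7 take 7, j++
i=3 j=2: A[i]=19>B[j]=14 take 14, j++
i=3 j=3: A[i]=19<=B[j]=28 take 19, i++
i=4 j=3: A[i]=22<=B[j]=28 take 22, i++
i=5 j=3: A[i]=28<=B[j]=28 take 28, i++
i=6 j=3: A[i]=35>B[j]=28 take 28, j++
i=6 j=4: A[i]=35<=B[j]=35 take 35, i++
i=7 j=4: A done, take B[j]=35, j++

j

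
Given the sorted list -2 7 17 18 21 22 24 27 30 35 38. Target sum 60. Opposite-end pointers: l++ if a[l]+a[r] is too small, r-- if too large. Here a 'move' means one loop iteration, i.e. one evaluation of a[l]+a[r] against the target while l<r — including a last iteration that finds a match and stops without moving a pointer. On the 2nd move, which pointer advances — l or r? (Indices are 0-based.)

l

[0,10] -2+38=36 <60 → l++
[1,10] 7+38=45 <60 → l++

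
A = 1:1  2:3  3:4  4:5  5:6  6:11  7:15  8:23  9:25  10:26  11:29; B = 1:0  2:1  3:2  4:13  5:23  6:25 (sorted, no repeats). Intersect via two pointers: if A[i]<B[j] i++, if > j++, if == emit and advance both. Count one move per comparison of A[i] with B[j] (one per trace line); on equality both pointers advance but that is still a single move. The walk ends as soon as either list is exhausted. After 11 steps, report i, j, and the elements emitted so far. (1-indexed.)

i=1 j=1: 1>0, j++
i=1 j=2: 1==1 emit, i++,j++
i=2 j=3: 3>2, j++
i=2 j=4: 3<13, i++
i=3 j=4: 4<13, i++
i=4 j=4: 5<13, i++
i=5 j=4: 6<13, i++
i=6 j=4: 11<13, i++
i=7 j=4: 15>13, j++
i=7 j=5: 15<23, i++
i=8 j=5: 23==23 emit, i++,j++

i=9, j=6, emitted=[1, 23]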